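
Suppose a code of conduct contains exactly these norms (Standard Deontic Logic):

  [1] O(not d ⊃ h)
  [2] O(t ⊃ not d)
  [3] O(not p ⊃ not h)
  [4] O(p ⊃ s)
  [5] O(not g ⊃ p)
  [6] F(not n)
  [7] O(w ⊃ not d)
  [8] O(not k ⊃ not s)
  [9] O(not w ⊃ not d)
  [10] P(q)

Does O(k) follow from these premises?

Yes

Premises 7 and 9 cover both cases: O(w ⊃ not d) and O(not w ⊃ not d). Since w ∨ not w is a tautology, O(not d) follows.
From O(not d) and premise 1, O(not d ⊃ h), we obtain O(h).
Premise 3, O(not p ⊃ not h), contraposes to O(h ⊃ p); with O(h) we get O(p).
With premise 4, O(p ⊃ s), the K-axiom yields O(s).
The contrapositive of premise 8 (O(not k ⊃ not s)) is O(s ⊃ k), and O(s) is already established, so O(k).
Premises 2, 5, 6, 10 do not contribute to this derivation.
So O(k) follows.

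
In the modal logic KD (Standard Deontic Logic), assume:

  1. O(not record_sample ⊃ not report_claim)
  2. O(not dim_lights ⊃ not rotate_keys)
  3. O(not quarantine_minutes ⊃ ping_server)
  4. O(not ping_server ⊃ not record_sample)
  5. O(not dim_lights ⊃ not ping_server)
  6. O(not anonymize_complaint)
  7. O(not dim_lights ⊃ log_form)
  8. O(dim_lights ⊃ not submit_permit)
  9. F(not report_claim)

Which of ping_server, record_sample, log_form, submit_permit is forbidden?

submit_permit

Premise 9 is F(not report_claim), i.e. O(report_claim).
Premise 1, O(not record_sample ⊃ not report_claim), contraposes to O(report_claim ⊃ record_sample); with O(report_claim) we get O(record_sample).
Premise 4 is O(not ping_server ⊃ not record_sample); contrapositively O(record_sample ⊃ ping_server). Since O(record_sample) holds, K gives O(ping_server).
Premise 5 is O(not dim_lights ⊃ not ping_server); contrapositively O(ping_server ⊃ dim_lights). Since O(ping_server) holds, K gives O(dim_lights).
With premise 8, O(dim_lights ⊃ not submit_permit), the K-axiom yields O(not submit_permit).
So O(not submit_permit) holds, i.e. submit_permit is forbidden. None of the other listed options is forbidden under the premises.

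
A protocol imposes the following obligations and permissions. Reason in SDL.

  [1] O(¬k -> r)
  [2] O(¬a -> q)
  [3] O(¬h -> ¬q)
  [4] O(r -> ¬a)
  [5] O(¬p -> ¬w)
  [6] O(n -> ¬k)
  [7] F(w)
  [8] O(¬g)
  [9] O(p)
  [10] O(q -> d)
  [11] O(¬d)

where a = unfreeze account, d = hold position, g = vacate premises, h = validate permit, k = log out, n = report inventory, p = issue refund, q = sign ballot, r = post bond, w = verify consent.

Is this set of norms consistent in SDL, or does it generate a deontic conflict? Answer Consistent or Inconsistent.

Consistent

Premise 5 is O(¬p -> ¬w); even if O(¬w) held, inferring O(¬p) would be affirming the consequent — invalid.
So O(¬p) is not derivable, and the apparent clash with O(p) does not arise.
A world satisfying every obligation exists (e.g. a=true, d=false, g=false, h=false, k=true, n=false, p=true, q=false, r=false, w=false); no atom is both obligatory and forbidden, so the set is consistent.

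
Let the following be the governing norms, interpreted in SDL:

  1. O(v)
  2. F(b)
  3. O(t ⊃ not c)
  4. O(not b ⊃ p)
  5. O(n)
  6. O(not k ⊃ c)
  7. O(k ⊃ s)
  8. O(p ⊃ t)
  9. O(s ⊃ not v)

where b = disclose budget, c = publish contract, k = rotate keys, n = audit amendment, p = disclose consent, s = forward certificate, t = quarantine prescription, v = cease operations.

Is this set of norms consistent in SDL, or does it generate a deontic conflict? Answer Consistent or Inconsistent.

Premise 1 states O(v) outright.
The contrapositive of premise 9 (O(s ⊃ not v)) is O(v ⊃ not s), and O(v) is already established, so O(not s).
Premise 7, O(k ⊃ s), contraposes to O(not s ⊃ not k); with O(not s) we get O(not k).
Applying K to premise 6 (O(not k ⊃ c)) and O(not k) yields O(c).
Premise 3 is O(t ⊃ not c); contrapositively O(c ⊃ not t). Since O(c) holds, K gives O(not t).
The contrapositive of premise 8 (O(p ⊃ t)) is O(not t ⊃ not p), and O(not t) is already established, so O(not p).
The contrapositive of premise 4 (O(not b ⊃ p)) is O(not p ⊃ b), and O(not p) is already established, so O(b).
However, F(b) at premise 2 amounts to O(not b).
We now have both O(b) and O(not b) — b is simultaneously obligatory and forbidden, violating the D-axiom.

Inconsistent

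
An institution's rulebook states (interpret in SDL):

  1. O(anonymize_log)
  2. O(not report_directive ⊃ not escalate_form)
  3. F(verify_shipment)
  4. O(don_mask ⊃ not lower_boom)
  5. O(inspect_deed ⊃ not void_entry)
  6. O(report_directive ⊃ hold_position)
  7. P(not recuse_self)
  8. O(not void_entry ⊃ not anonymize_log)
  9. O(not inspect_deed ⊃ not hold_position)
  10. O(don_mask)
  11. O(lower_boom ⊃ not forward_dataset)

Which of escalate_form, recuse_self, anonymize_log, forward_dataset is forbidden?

escalate_form

From premise 1 we have O(anonymize_log).
The contrapositive of premise 8 (O(not void_entry ⊃ not anonymize_log)) is O(anonymize_log ⊃ void_entry), and O(anonymize_log) is already established, so O(void_entry).
Premise 5 is O(inspect_deed ⊃ not void_entry); contrapositively O(void_entry ⊃ not inspect_deed). Since O(void_entry) holds, K gives O(not inspect_deed).
Premise 9 is O(not inspect_deed ⊃ not hold_position); since O(not inspect_deed), deontic closure gives O(not hold_position).
Premise 6, O(report_directive ⊃ hold_position), contraposes to O(not hold_position ⊃ not report_directive); with O(not hold_position) we get O(not report_directive).
Premise 2 is O(not report_directive ⊃ not escalate_form); since O(not report_directive), deontic closure gives O(not escalate_form).
So O(not escalate_form) holds, i.e. escalate_form is forbidden. None of the other listed options is forbidden under the premises.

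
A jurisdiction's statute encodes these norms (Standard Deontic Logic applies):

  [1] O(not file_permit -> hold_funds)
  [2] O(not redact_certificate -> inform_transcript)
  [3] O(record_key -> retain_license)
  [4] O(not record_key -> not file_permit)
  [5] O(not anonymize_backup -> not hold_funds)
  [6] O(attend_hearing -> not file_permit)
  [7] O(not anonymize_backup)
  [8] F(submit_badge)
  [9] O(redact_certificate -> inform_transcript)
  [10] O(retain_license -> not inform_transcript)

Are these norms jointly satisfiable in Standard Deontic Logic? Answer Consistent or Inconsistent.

Inconsistent

By case analysis on redact_certificate: premise 9 gives O(redact_certificate -> inform_transcript) and premise 2 gives O(not redact_certificate -> inform_transcript), so O(inform_transcript) either way.
Premise 10, O(retain_license -> not inform_transcript), contraposes to O(inform_transcript -> not retain_license); with O(inform_transcript) we get O(not retain_license).
The contrapositive of premise 3 (O(record_key -> retain_license)) is O(not retain_license -> not record_key), and O(not retain_license) is already established, so O(not record_key).
Premise 4 is O(not record_key -> not file_permit); since O(not record_key), deontic closure gives O(not file_permit).
Applying K to premise 1 (O(not file_permit -> hold_funds)) and O(not file_permit) yields O(hold_funds).
Premise 5 is O(not anonymize_backup -> not hold_funds); contrapositively O(hold_funds -> anonymize_backup). Since O(hold_funds) holds, K gives O(anonymize_backup).
But premise 7 directly asserts O(not anonymize_backup).
We now have both O(anonymize_backup) and O(not anonymize_backup) — anonymize_backup is simultaneously obligatory and forbidden, violating the D-axiom.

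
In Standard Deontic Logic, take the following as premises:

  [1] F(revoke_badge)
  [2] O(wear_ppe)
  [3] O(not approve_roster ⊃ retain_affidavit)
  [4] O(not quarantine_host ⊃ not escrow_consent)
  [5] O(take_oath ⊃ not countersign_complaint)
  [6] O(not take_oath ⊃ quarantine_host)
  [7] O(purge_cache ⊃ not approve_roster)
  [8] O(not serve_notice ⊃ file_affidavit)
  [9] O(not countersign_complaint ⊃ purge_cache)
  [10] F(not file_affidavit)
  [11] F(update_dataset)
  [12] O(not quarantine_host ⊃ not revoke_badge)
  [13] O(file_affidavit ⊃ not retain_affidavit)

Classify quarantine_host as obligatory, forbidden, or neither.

Obligatory

Premise 10 is F(not file_affidavit), i.e. O(file_affidavit).
Premise 13 is O(file_affidavit ⊃ not retain_affidavit); since O(file_affidavit), deontic closure gives O(not retain_affidavit).
Premise 3, O(not approve_roster ⊃ retain_affidavit), contraposes to O(not retain_affidavit ⊃ approve_roster); with O(not retain_affidavit) we get O(approve_roster).
Premise 7 is O(purge_cache ⊃ not approve_roster); contrapositively O(approve_roster ⊃ not purge_cache). Since O(approve_roster) holds, K gives O(not purge_cache).
Premise 9, O(not countersign_complaint ⊃ purge_cache), contraposes to O(not purge_cache ⊃ countersign_complaint); with O(not purge_cache) we get O(countersign_complaint).
The contrapositive of premise 5 (O(take_oath ⊃ not countersign_complaint)) is O(countersign_complaint ⊃ not take_oath), and O(countersign_complaint) is already established, so O(not take_oath).
Applying K to premise 6 (O(not take_oath ⊃ quarantine_host)) and O(not take_oath) yields O(quarantine_host).
Premises 1, 2, 4, 8, 11, 12 do not contribute to this derivation.
Hence quarantine_host is obligatory.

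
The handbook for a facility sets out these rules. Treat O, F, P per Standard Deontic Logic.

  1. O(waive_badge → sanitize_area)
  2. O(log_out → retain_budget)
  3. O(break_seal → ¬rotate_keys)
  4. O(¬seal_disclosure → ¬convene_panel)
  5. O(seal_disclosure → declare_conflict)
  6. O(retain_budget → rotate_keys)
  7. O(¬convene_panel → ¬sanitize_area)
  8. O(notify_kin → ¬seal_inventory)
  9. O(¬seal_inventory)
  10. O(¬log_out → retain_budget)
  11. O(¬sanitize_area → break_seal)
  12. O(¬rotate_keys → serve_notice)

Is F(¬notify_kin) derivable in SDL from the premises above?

Premise 8 is O(notify_kin → ¬seal_inventory); even if O(¬seal_inventory) held, inferring O(notify_kin) would be affirming the consequent — invalid.
No other premise forces O(notify_kin). An ideal world satisfying every premise can still have ¬notify_kin true, so F(¬notify_kin) is not derivable.

No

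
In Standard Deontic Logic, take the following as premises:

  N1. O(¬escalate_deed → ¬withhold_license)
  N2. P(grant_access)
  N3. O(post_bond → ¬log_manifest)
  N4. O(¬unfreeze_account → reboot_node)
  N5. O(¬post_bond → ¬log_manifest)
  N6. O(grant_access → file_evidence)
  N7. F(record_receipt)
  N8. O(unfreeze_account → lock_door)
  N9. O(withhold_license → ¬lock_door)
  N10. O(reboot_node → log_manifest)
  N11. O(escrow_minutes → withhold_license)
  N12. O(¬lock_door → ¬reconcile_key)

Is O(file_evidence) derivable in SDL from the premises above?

Premise 6 is O(grant_access → file_evidence), but O(grant_access) is not derivable from the premises (the permission P(grant_access) asserts only ¬O(¬grant_access), not O(grant_access)), so it does not yield O(file_evidence).
No other premise forces O(file_evidence). An ideal world satisfying every premise can still have file_evidence false, so O(file_evidence) is not derivable.

No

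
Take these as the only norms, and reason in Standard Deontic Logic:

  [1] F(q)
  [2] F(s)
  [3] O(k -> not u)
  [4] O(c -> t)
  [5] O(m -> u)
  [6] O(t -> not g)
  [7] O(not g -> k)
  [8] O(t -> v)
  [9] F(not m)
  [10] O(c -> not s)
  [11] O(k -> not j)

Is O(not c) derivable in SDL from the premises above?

Yes

F(not m) at premise 9 means O(m).
Applying K to premise 5 (O(m -> u)) and O(m) yields O(u).
Premise 3, O(k -> not u), contraposes to O(u -> not k); with O(u) we get O(not k).
Premise 7 is O(not g -> k); contrapositively O(not k -> g). Since O(not k) holds, K gives O(g).
Premise 6 is O(t -> not g); contrapositively O(g -> not t). Since O(g) holds, K gives O(not t).
Premise 4, O(c -> t), contraposes to O(not t -> not c); with O(not t) we get O(not c).
Premises 1, 2, 8, 10, 11 do not contribute to this derivation.
So O(not c) follows.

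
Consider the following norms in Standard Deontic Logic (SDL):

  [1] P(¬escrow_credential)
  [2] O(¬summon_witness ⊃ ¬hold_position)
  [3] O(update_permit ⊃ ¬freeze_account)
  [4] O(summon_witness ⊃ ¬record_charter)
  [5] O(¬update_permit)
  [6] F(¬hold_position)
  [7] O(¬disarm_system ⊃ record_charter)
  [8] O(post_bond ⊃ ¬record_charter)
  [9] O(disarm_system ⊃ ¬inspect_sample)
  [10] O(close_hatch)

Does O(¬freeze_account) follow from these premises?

Premise 3 is O(update_permit ⊃ ¬freeze_account), but O(update_permit) is not derivable from the premises, so it does not yield O(¬freeze_account).
No other premise forces O(¬freeze_account). An ideal world satisfying every premise can still have ¬freeze_account false, so O(¬freeze_account) is not derivable.

No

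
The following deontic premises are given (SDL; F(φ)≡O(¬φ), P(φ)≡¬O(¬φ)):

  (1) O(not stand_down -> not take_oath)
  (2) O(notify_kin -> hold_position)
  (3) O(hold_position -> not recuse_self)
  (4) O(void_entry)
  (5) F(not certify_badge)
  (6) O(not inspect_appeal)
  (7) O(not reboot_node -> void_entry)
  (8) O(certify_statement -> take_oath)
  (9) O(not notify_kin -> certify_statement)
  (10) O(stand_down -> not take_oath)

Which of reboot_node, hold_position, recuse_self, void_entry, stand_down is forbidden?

recuse_self

Premises 1 and 10 cover both cases: O(not stand_down -> not take_oath) and O(stand_down -> not take_oath). Since not stand_down ∨ stand_down is a tautology, O(not take_oath) follows.
Premise 8 is O(certify_statement -> take_oath); contrapositively O(not take_oath -> not certify_statement). Since O(not take_oath) holds, K gives O(not certify_statement).
The contrapositive of premise 9 (O(not notify_kin -> certify_statement)) is O(not certify_statement -> notify_kin), and O(not certify_statement) is already established, so O(notify_kin).
From O(notify_kin) and premise 2, O(notify_kin -> hold_position), we obtain O(hold_position).
Applying K to premise 3 (O(hold_position -> not recuse_self)) and O(hold_position) yields O(not recuse_self).
So O(not recuse_self) holds, i.e. recuse_self is forbidden. None of the other listed options is forbidden under the premises.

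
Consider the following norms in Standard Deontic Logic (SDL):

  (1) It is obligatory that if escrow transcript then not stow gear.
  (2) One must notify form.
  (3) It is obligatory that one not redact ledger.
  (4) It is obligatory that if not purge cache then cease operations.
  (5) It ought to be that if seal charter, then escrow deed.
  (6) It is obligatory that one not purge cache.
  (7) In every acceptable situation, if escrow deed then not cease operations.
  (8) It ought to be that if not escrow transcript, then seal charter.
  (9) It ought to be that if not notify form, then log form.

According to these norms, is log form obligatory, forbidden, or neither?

Premise 9 is O(¬notify_form → log_form), but O(¬notify_form) is not derivable from the premises, so it does not yield O(log_form).
No premise or chain of K-axiom applications forces O(log_form), and none forces O(¬log_form). So log_form is neither obligatory nor forbidden under these norms.

Neither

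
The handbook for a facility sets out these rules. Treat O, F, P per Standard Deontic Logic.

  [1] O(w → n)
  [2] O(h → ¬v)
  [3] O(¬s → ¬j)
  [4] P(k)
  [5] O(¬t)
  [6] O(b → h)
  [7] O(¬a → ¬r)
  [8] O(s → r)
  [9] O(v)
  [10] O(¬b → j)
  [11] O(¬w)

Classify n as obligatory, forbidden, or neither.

Neither

Premise 1 is O(w → n), but O(w) is not derivable from the premises, so it does not yield O(n).
No premise or chain of K-axiom applications forces O(n), and none forces O(¬n). So n is neither obligatory nor forbidden under these norms.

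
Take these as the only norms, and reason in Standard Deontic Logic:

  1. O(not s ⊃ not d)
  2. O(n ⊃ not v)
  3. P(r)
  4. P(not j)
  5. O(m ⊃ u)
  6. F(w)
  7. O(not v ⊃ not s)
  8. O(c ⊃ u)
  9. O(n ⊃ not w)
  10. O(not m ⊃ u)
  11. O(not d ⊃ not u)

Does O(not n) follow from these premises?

Yes

Premises 5 and 10 are O(m ⊃ u) and O(not m ⊃ u); every ideal world satisfies m or not m, so in either case u holds — hence O(u).
The contrapositive of premise 11 (O(not d ⊃ not u)) is O(u ⊃ d), and O(u) is already established, so O(d).
Premise 1, O(not s ⊃ not d), contraposes to O(d ⊃ s); with O(d) we get O(s).
Premise 7, O(not v ⊃ not s), contraposes to O(s ⊃ v); with O(s) we get O(v).
Premise 2, O(n ⊃ not v), contraposes to O(v ⊃ not n); with O(v) we get O(not n).
Premises 3, 4, 6, 8, 9 do not contribute to this derivation.
So O(not n) follows.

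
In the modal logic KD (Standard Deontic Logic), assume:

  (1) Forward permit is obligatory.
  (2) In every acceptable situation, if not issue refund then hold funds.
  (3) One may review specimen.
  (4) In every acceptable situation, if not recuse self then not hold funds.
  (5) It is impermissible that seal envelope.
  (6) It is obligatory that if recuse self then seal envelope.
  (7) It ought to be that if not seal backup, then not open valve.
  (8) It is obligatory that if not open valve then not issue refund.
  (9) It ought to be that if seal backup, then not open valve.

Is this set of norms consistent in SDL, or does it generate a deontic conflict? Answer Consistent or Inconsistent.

By case analysis on ¬seal_backup: premise 7 gives O(¬seal_backup → ¬open_valve) and premise 9 gives O(seal_backup → ¬open_valve), so O(¬open_valve) either way.
Premise 8 is O(¬open_valve → ¬issue_refund); since O(¬open_valve), deontic closure gives O(¬issue_refund).
Premise 2 is O(¬issue_refund → hold_funds); since O(¬issue_refund), deontic closure gives O(hold_funds).
The contrapositive of premise 4 (O(¬recuse_self → ¬hold_funds)) is O(hold_funds → recuse_self), and O(hold_funds) is already established, so O(recuse_self).
From O(recuse_self) and premise 6, O(recuse_self → seal_envelope), we obtain O(seal_envelope).
However, F(seal_envelope) at premise 5 amounts to O(¬seal_envelope).
We now have both O(seal_envelope) and O(¬seal_envelope) — seal_envelope is simultaneously obligatory and forbidden, violating the D-axiom.

Inconsistent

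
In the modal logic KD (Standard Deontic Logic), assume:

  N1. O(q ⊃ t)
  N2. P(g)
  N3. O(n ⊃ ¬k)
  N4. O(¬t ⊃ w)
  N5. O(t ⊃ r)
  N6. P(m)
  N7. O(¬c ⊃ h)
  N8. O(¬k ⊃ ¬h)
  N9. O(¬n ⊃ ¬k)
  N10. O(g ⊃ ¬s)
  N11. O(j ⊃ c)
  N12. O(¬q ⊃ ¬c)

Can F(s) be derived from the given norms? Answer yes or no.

No

Premise 10 is O(g ⊃ ¬s), but O(g) is not derivable from the premises (the permission P(g) asserts only ¬O(¬g), not O(g)), so it does not yield O(¬s).
No other premise forces O(¬s). An ideal world satisfying every premise can still have s true, so F(s) is not derivable.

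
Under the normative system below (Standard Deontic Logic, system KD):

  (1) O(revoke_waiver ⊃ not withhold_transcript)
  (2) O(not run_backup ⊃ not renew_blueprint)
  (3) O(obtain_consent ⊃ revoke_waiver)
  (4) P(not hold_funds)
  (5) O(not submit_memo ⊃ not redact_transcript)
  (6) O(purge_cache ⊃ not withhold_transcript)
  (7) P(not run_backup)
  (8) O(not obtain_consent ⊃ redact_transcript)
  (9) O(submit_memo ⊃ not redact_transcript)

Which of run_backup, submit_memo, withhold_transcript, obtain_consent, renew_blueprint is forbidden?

withhold_transcript

Premises 5 and 9 cover both cases: O(not submit_memo ⊃ not redact_transcript) and O(submit_memo ⊃ not redact_transcript). Since not submit_memo ∨ submit_memo is a tautology, O(not redact_transcript) follows.
Premise 8 is O(not obtain_consent ⊃ redact_transcript); contrapositively O(not redact_transcript ⊃ obtain_consent). Since O(not redact_transcript) holds, K gives O(obtain_consent).
Premise 3 is O(obtain_consent ⊃ revoke_waiver); since O(obtain_consent), deontic closure gives O(revoke_waiver).
Premise 1 is O(revoke_waiver ⊃ not withhold_transcript); since O(revoke_waiver), deontic closure gives O(not withhold_transcript).
So O(not withhold_transcript) holds, i.e. withhold_transcript is forbidden. None of the other listed options is forbidden under the premises.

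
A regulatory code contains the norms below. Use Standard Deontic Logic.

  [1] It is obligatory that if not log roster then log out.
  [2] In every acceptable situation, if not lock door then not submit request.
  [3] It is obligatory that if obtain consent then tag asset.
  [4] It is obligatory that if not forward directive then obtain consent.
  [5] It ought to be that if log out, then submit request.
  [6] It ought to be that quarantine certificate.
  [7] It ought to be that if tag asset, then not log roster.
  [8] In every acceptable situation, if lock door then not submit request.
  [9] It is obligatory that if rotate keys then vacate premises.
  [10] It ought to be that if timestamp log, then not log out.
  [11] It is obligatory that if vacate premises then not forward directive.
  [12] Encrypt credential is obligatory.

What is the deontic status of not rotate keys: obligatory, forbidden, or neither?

Premises 8 and 2 cover both cases: O(lock_door → ¬submit_request) and O(¬lock_door → ¬submit_request). Since lock_door ∨ ¬lock_door is a tautology, O(¬submit_request) follows.
Premise 5, O(log_out → submit_request), contraposes to O(¬submit_request → ¬log_out); with O(¬submit_request) we get O(¬log_out).
Premise 1 is O(¬log_roster → log_out); contrapositively O(¬log_out → log_roster). Since O(¬log_out) holds, K gives O(log_roster).
The contrapositive of premise 7 (O(tag_asset → ¬log_roster)) is O(log_roster → ¬tag_asset), and O(log_roster) is already established, so O(¬tag_asset).
Premise 3 is O(obtain_consent → tag_asset); contrapositively O(¬tag_asset → ¬obtain_consent). Since O(¬tag_asset) holds, K gives O(¬obtain_consent).
Premise 4 is O(¬forward_directive → obtain_consent); contrapositively O(¬obtain_consent → forward_directive). Since O(¬obtain_consent) holds, K gives O(forward_directive).
The contrapositive of premise 11 (O(vacate_premises → ¬forward_directive)) is O(forward_directive → ¬vacate_premises), and O(forward_directive) is already established, so O(¬vacate_premises).
Premise 9 is O(rotate_keys → vacate_premises); contrapositively O(¬vacate_premises → ¬rotate_keys). Since O(¬vacate_premises) holds, K gives O(¬rotate_keys).
Premises 6, 10, 12 do not contribute to this derivation.
Hence ¬rotate_keys is obligatory.

Obligatory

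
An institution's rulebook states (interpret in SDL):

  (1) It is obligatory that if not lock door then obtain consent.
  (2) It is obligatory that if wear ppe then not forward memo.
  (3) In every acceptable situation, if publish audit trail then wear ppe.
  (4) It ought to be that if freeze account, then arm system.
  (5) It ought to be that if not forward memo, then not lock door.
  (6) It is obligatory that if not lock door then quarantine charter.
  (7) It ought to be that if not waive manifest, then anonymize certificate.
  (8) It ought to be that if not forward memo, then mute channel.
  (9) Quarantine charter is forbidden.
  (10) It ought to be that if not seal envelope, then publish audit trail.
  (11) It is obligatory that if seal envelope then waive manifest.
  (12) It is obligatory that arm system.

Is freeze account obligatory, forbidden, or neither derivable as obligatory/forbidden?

Premise 4 is O(freeze_account → arm_system); even if O(arm_system) held, inferring O(freeze_account) would be affirming the consequent — invalid.
No premise or chain of K-axiom applications forces O(freeze_account), and none forces O(¬freeze_account). So freeze_account is neither obligatory nor forbidden under these norms.

Neither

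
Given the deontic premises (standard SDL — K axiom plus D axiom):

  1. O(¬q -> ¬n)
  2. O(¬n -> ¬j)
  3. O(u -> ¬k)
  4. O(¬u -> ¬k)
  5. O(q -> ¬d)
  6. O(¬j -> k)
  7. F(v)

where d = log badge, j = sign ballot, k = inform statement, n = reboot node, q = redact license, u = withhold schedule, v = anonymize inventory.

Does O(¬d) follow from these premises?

Premises 4 and 3 are O(¬u -> ¬k) and O(u -> ¬k); every ideal world satisfies ¬u or u, so in either case ¬k holds — hence O(¬k).
Premise 6, O(¬j -> k), contraposes to O(¬k -> j); with O(¬k) we get O(j).
Premise 2, O(¬n -> ¬j), contraposes to O(j -> n); with O(j) we get O(n).
Premise 1 is O(¬q -> ¬n); contrapositively O(n -> q). Since O(n) holds, K gives O(q).
From O(q) and premise 5, O(q -> ¬d), we obtain O(¬d).
Premise 7 does not contribute to this derivation.
So O(¬d) follows.

Yes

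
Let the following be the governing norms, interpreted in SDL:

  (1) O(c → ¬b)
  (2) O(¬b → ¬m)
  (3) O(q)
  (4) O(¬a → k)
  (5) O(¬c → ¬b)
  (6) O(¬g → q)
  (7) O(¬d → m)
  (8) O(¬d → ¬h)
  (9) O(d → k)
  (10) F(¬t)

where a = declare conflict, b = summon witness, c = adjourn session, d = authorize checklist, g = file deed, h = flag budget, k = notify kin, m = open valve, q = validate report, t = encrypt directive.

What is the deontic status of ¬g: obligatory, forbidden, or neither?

Neither

Premise 6 is O(¬g → q); even if O(q) held, inferring O(¬g) would be affirming the consequent — invalid.
No premise or chain of K-axiom applications forces O(¬g), and none forces O(g). So ¬g is neither obligatory nor forbidden under these norms.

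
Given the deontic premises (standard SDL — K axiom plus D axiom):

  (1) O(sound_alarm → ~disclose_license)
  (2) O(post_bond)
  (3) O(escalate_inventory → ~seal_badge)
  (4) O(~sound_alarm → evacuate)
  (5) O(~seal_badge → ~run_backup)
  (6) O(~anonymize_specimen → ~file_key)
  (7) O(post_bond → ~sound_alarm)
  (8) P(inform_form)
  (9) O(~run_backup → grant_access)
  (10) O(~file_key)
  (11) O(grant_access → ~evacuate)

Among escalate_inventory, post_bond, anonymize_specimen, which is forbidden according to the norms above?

From premise 2 we have O(post_bond).
With premise 7, O(post_bond → ~sound_alarm), the K-axiom yields O(~sound_alarm).
Applying K to premise 4 (O(~sound_alarm → evacuate)) and O(~sound_alarm) yields O(evacuate).
Premise 11 is O(grant_access → ~evacuate); contrapositively O(evacuate → ~grant_access). Since O(evacuate) holds, K gives O(~grant_access).
Premise 9 is O(~run_backup → grant_access); contrapositively O(~grant_access → run_backup). Since O(~grant_access) holds, K gives O(run_backup).
The contrapositive of premise 5 (O(~seal_badge → ~run_backup)) is O(run_backup → seal_badge), and O(run_backup) is already established, so O(seal_badge).
Premise 3, O(escalate_inventory → ~seal_badge), contraposes to O(seal_badge → ~escalate_inventory); with O(seal_badge) we get O(~escalate_inventory).
So O(~escalate_inventory) holds, i.e. escalate_inventory is forbidden. None of the other listed options is forbidden under the premises.

escalate_inventory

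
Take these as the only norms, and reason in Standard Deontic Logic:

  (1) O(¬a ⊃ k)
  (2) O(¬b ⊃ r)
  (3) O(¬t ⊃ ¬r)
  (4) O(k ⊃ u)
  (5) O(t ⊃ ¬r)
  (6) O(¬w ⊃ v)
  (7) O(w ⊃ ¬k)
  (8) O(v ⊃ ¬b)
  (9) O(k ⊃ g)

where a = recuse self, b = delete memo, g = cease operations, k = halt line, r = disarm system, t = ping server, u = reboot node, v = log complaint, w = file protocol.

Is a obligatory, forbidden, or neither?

Premises 3 and 5 cover both cases: O(¬t ⊃ ¬r) and O(t ⊃ ¬r). Since ¬t ∨ t is a tautology, O(¬r) follows.
Premise 2, O(¬b ⊃ r), contraposes to O(¬r ⊃ b); with O(¬r) we get O(b).
Premise 8 is O(v ⊃ ¬b); contrapositively O(b ⊃ ¬v). Since O(b) holds, K gives O(¬v).
Premise 6 is O(¬w ⊃ v); contrapositively O(¬v ⊃ w). Since O(¬v) holds, K gives O(w).
From O(w) and premise 7, O(w ⊃ ¬k), we obtain O(¬k).
Premise 1, O(¬a ⊃ k), contraposes to O(¬k ⊃ a); with O(¬k) we get O(a).
Premises 4, 9 do not contribute to this derivation.
Hence a is obligatory.

Obligatory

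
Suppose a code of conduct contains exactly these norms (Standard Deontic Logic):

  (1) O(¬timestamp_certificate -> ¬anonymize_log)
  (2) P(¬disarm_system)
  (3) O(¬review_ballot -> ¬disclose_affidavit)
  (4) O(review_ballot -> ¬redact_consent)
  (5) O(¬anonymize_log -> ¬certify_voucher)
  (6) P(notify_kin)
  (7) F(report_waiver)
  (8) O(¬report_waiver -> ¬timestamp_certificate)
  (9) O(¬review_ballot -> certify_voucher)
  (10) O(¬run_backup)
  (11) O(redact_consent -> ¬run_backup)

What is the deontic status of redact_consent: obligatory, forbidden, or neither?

Premise 7 is F(report_waiver), i.e. O(¬report_waiver).
Applying K to premise 8 (O(¬report_waiver -> ¬timestamp_certificate)) and O(¬report_waiver) yields O(¬timestamp_certificate).
Applying K to premise 1 (O(¬timestamp_certificate -> ¬anonymize_log)) and O(¬timestamp_certificate) yields O(¬anonymize_log).
Premise 5 is O(¬anonymize_log -> ¬certify_voucher); since O(¬anonymize_log), deontic closure gives O(¬certify_voucher).
The contrapositive of premise 9 (O(¬review_ballot -> certify_voucher)) is O(¬certify_voucher -> review_ballot), and O(¬certify_voucher) is already established, so O(review_ballot).
Applying K to premise 4 (O(review_ballot -> ¬redact_consent)) and O(review_ballot) yields O(¬redact_consent).
Premises 2, 3, 6, 10, 11 do not contribute to this derivation.
Thus O(¬redact_consent), which is F(redact_consent): redact_consent is forbidden.

Forbidden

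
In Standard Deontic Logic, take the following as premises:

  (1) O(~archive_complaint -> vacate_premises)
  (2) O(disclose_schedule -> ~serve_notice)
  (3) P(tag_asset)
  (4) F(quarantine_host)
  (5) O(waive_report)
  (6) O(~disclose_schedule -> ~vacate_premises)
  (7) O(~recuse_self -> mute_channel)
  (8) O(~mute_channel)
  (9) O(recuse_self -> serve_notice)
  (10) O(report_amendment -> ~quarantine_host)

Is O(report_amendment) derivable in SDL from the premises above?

Premise 10 is O(report_amendment -> ~quarantine_host); even if O(~quarantine_host) held, inferring O(report_amendment) would be affirming the consequent — invalid.
No other premise forces O(report_amendment). An ideal world satisfying every premise can still have report_amendment false, so O(report_amendment) is not derivable.

No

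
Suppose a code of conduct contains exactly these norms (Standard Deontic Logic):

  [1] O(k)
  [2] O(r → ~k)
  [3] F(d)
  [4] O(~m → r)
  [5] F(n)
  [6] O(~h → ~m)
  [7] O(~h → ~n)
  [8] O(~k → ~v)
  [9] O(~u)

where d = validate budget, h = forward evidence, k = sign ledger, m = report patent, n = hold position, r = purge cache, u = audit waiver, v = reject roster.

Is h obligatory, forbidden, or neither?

From premise 1 we have O(k).
Premise 2, O(r → ~k), contraposes to O(k → ~r); with O(k) we get O(~r).
The contrapositive of premise 4 (O(~m → r)) is O(~r → m), and O(~r) is already established, so O(m).
Premise 6, O(~h → ~m), contraposes to O(m → h); with O(m) we get O(h).
Premises 3, 5, 7, 8, 9 do not contribute to this derivation.
Hence h is obligatory.

Obligatory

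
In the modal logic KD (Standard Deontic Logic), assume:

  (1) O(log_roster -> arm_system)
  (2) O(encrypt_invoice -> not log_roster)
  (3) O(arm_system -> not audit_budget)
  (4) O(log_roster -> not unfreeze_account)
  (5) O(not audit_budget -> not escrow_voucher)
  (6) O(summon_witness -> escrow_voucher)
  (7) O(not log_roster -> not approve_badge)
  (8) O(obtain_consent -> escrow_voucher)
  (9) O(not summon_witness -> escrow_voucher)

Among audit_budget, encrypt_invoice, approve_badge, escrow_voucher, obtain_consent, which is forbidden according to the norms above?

By case analysis on not summon_witness: premise 9 gives O(not summon_witness -> escrow_voucher) and premise 6 gives O(summon_witness -> escrow_voucher), so O(escrow_voucher) either way.
Premise 5, O(not audit_budget -> not escrow_voucher), contraposes to O(escrow_voucher -> audit_budget); with O(escrow_voucher) we get O(audit_budget).
Premise 3 is O(arm_system -> not audit_budget); contrapositively O(audit_budget -> not arm_system). Since O(audit_budget) holds, K gives O(not arm_system).
The contrapositive of premise 1 (O(log_roster -> arm_system)) is O(not arm_system -> not log_roster), and O(not arm_system) is already established, so O(not log_roster).
From O(not log_roster) and premise 7, O(not log_roster -> not approve_badge), we obtain O(not approve_badge).
So O(not approve_badge) holds, i.e. approve_badge is forbidden. None of the other listed options is forbidden under the premises.

approve_badge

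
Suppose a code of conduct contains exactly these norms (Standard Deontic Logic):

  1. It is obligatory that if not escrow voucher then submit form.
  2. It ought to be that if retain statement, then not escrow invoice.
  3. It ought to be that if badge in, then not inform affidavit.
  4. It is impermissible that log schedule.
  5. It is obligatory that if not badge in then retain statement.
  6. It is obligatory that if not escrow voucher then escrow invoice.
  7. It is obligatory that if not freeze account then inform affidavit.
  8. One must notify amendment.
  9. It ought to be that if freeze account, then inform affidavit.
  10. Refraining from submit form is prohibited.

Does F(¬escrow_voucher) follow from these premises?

Yes

Premises 9 and 7 are O(freeze_account → inform_affidavit) and O(¬freeze_account → inform_affidavit); every ideal world satisfies freeze_account or ¬freeze_account, so in either case inform_affidavit holds — hence O(inform_affidavit).
The contrapositive of premise 3 (O(badge_in → ¬inform_affidavit)) is O(inform_affidavit → ¬badge_in), and O(inform_affidavit) is already established, so O(¬badge_in).
From O(¬badge_in) and premise 5, O(¬badge_in → retain_statement), we obtain O(retain_statement).
Premise 2 is O(retain_statement → ¬escrow_invoice); since O(retain_statement), deontic closure gives O(¬escrow_invoice).
The contrapositive of premise 6 (O(¬escrow_voucher → escrow_invoice)) is O(¬escrow_invoice → escrow_voucher), and O(¬escrow_invoice) is already established, so O(escrow_voucher).
Premises 1, 4, 8, 10 do not contribute to this derivation.
So O(escrow_voucher) holds, i.e. F(¬escrow_voucher). The claim follows.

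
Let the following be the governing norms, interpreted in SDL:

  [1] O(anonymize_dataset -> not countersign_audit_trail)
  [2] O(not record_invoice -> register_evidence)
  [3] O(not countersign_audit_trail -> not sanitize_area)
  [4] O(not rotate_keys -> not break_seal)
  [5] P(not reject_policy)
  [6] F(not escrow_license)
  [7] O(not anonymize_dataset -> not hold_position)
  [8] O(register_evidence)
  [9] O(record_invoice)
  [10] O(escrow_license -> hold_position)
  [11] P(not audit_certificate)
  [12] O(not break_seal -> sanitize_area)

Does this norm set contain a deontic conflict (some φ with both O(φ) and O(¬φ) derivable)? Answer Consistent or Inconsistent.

Consistent

Premise 2 is O(not record_invoice -> register_evidence); even if O(register_evidence) held, inferring O(not record_invoice) would be affirming the consequent — invalid.
So O(not record_invoice) is not derivable, and the apparent clash with O(record_invoice) does not arise.
A world satisfying every obligation exists (e.g. anonymize_dataset=true, audit_certificate=false, break_seal=true, countersign_audit_trail=false, escrow_license=true, hold_position=true, record_invoice=true, register_evidence=true, reject_policy=false, rotate_keys=true, sanitize_area=false); no atom is both obligatory and forbidden, so the set is consistent.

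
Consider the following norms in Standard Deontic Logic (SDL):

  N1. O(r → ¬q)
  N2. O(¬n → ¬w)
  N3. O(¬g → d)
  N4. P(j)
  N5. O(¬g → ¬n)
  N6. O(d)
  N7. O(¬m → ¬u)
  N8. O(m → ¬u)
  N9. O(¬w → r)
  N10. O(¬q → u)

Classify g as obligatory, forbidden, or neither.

By case analysis on m: premise 8 gives O(m → ¬u) and premise 7 gives O(¬m → ¬u), so O(¬u) either way.
Premise 10 is O(¬q → u); contrapositively O(¬u → q). Since O(¬u) holds, K gives O(q).
The contrapositive of premise 1 (O(r → ¬q)) is O(q → ¬r), and O(q) is already established, so O(¬r).
The contrapositive of premise 9 (O(¬w → r)) is O(¬r → w), and O(¬r) is already established, so O(w).
The contrapositive of premise 2 (O(¬n → ¬w)) is O(w → n), and O(w) is already established, so O(n).
The contrapositive of premise 5 (O(¬g → ¬n)) is O(n → g), and O(n) is already established, so O(g).
Premises 3, 4, 6 do not contribute to this derivation.
Hence g is obligatory.

Obligatory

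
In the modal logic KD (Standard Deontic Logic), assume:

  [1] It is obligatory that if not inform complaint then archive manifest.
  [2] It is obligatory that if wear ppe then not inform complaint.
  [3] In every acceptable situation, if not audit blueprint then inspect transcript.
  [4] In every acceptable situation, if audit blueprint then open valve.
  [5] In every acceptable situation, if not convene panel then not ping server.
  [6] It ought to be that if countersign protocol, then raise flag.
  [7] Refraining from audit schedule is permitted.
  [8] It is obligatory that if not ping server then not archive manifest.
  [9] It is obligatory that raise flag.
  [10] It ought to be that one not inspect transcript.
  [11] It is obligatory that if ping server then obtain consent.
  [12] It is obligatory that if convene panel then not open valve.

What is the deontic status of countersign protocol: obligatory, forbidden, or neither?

Premise 6 is O(countersign_protocol → raise_flag); even if O(raise_flag) held, inferring O(countersign_protocol) would be affirming the consequent — invalid.
No premise or chain of K-axiom applications forces O(countersign_protocol), and none forces O(¬countersign_protocol). So countersign_protocol is neither obligatory nor forbidden under these norms.

Neither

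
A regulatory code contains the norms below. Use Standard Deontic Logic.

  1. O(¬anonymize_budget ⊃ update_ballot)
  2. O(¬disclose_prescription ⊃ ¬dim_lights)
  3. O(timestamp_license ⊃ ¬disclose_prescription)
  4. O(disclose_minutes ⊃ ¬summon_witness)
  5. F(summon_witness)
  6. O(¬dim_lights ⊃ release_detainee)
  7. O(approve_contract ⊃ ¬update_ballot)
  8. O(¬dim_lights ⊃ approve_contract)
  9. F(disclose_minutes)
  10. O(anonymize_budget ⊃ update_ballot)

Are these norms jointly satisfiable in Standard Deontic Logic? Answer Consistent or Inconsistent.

Premise 4 is O(disclose_minutes ⊃ ¬summon_witness); even if O(¬summon_witness) held, inferring O(disclose_minutes) would be affirming the consequent — invalid.
So O(disclose_minutes) is not derivable, and the apparent clash with O(¬disclose_minutes) does not arise.
A world satisfying every obligation exists (e.g. anonymize_budget=false, approve_contract=false, dim_lights=true, disclose_minutes=false, disclose_prescription=true, release_detainee=false, summon_witness=false, timestamp_license=false, update_ballot=true); no atom is both obligatory and forbidden, so the set is consistent.

Consistent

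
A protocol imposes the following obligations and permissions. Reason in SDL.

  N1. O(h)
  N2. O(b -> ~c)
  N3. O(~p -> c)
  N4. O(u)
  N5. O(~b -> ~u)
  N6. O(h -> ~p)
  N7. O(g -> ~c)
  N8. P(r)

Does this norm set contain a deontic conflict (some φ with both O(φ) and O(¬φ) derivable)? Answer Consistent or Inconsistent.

Inconsistent

Premise 4 gives O(u).
The contrapositive of premise 5 (O(~b -> ~u)) is O(u -> b), and O(u) is already established, so O(b).
From O(b) and premise 2, O(b -> ~c), we obtain O(~c).
Premise 3 is O(~p -> c); contrapositively O(~c -> p). Since O(~c) holds, K gives O(p).
The contrapositive of premise 6 (O(h -> ~p)) is O(p -> ~h), and O(p) is already established, so O(~h).
However, premise 1 gives O(h).
We now have both O(~h) and O(h) — h is simultaneously obligatory and forbidden, violating the D-axiom.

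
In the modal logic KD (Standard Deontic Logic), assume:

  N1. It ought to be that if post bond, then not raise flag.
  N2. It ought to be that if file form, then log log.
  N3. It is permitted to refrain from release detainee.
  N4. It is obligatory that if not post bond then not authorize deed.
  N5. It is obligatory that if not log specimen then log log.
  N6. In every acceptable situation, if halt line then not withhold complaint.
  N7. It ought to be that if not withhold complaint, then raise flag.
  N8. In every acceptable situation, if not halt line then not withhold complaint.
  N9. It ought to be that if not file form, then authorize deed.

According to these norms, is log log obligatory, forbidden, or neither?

Premises 8 and 6 are O(¬halt_line → ¬withhold_complaint) and O(halt_line → ¬withhold_complaint); every ideal world satisfies ¬halt_line or halt_line, so in either case ¬withhold_complaint holds — hence O(¬withhold_complaint).
Premise 7 is O(¬withhold_complaint → raise_flag); since O(¬withhold_complaint), deontic closure gives O(raise_flag).
The contrapositive of premise 1 (O(post_bond → ¬raise_flag)) is O(raise_flag → ¬post_bond), and O(raise_flag) is already established, so O(¬post_bond).
Premise 4 is O(¬post_bond → ¬authorize_deed); since O(¬post_bond), deontic closure gives O(¬authorize_deed).
Premise 9, O(¬file_form → authorize_deed), contraposes to O(¬authorize_deed → file_form); with O(¬authorize_deed) we get O(file_form).
From O(file_form) and premise 2, O(file_form → log_log), we obtain O(log_log).
Premises 3, 5 do not contribute to this derivation.
Hence log_log is obligatory.

Obligatory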